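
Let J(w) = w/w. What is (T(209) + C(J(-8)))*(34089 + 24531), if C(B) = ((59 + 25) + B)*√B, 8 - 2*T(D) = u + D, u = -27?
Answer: -117240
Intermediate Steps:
J(w) = 1
T(D) = 35/2 - D/2 (T(D) = 4 - (-27 + D)/2 = 4 + (27/2 - D/2) = 35/2 - D/2)
C(B) = √B*(84 + B) (C(B) = (84 + B)*√B = √B*(84 + B))
(T(209) + C(J(-8)))*(34089 + 24531) = ((35/2 - ½*209) + √1*(84 + 1))*(34089 + 24531) = ((35/2 - 209/2) + 1*85)*58620 = (-87 + 85)*58620 = -2*58620 = -117240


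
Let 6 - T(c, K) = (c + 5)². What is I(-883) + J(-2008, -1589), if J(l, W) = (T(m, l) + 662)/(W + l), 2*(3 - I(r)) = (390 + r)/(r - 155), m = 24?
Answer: 6995981/2489124 ≈ 2.8106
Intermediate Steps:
I(r) = 3 - (390 + r)/(2*(-155 + r)) (I(r) = 3 - (390 + r)/(2*(r - 155)) = 3 - (390 + r)/(2*(-155 + r)))
T(c, K) = 6 - (5 + c)² (T(c, K) = 6 - (c + 5)² = 6 - (5 + c)²)
J(l, W) = -173/(W + l) (J(l, W) = ((6 - (5 + 24)²) + 662)/(W + l) = ((6 - 1*29²) + 662)/(W + l) = ((6 - 1*841) + 662)/(W + l) = ((6 - 841) + 662)/(W + l) = (-835 + 662)/(W + l) = -173/(W + l))
I(-883) + J(-2008, -1589) = 5*(-264 - 883)/(2*(-155 - 883)) - 173/(-1589 - 2008) = (5/2)*(-1147)/(-1038) - 173/(-3597) = (5/2)*(-1/1038)*(-1147) - 173*(-1/3597) = 5735/2076 + 173/3597 = 6995981/2489124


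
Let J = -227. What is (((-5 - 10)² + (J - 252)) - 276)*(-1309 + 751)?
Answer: 295740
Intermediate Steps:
(((-5 - 10)² + (J - 252)) - 276)*(-1309 + 751) = (((-5 - 10)² + (-227 - 252)) - 276)*(-1309 + 751) = (((-15)² - 479) - 276)*(-558) = ((225 - 479) - 276)*(-558) = (-254 - 276)*(-558) = -530*(-558) = 295740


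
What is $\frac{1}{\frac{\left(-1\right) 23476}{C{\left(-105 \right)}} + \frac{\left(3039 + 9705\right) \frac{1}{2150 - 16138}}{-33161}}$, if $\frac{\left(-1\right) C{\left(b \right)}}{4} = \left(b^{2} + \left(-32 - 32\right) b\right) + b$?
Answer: $\frac{2045605259880}{680649016813} \approx 3.0054$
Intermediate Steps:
$C{\left(b \right)} = - 4 b^{2} + 252 b$ ($C{\left(b \right)} = - 4 \left(\left(b^{2} + \left(-32 - 32\right) b\right) + b\right) = - 4 \left(\left(b^{2} - 64 b\right) + b\right) = - 4 \left(b^{2} - 63 b\right) = - 4 b^{2} + 252 b$)
$\frac{1}{\frac{\left(-1\right) 23476}{C{\left(-105 \right)}} + \frac{\left(3039 + 9705\right) \frac{1}{2150 - 16138}}{-33161}} = \frac{1}{\frac{\left(-1\right) 23476}{4 \left(-105\right) \left(63 - -105\right)} + \frac{\left(3039 + 9705\right) \frac{1}{2150 - 16138}}{-33161}} = \frac{1}{- \frac{23476}{4 \left(-105\right) \left(63 + 105\right)} + \frac{12744}{-13988} \left(- \frac{1}{33161}\right)} = \frac{1}{- \frac{23476}{4 \left(-105\right) 168} + 12744 \left(- \frac{1}{13988}\right) \left(- \frac{1}{33161}\right)} = \frac{1}{- \frac{23476}{-70560} - - \frac{3186}{115964017}} = \frac{1}{\left(-23476\right) \left(- \frac{1}{70560}\right) + \frac{3186}{115964017}} = \frac{1}{\frac{5869}{17640} + \frac{3186}{115964017}} = \frac{1}{\frac{680649016813}{2045605259880}} = \frac{2045605259880}{680649016813}$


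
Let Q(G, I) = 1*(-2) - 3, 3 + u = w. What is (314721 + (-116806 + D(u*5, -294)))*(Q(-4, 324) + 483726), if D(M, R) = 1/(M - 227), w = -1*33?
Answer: 38964405694284/407 ≈ 9.5736e+10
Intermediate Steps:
w = -33
u = -36 (u = -3 - 33 = -36)
Q(G, I) = -5 (Q(G, I) = -2 - 3 = -5)
D(M, R) = 1/(-227 + M)
(314721 + (-116806 + D(u*5, -294)))*(Q(-4, 324) + 483726) = (314721 + (-116806 + 1/(-227 - 36*5)))*(-5 + 483726) = (314721 + (-116806 + 1/(-227 - 180)))*483721 = (314721 + (-116806 + 1/(-407)))*483721 = (314721 + (-116806 - 1/407))*483721 = (314721 - 47540043/407)*483721 = (80551404/407)*483721 = 38964405694284/407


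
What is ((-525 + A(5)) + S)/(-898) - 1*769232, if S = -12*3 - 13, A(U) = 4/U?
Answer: -1726924407/2245 ≈ -7.6923e+5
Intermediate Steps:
S = -49 (S = -36 - 13 = -49)
((-525 + A(5)) + S)/(-898) - 1*769232 = ((-525 + 4/5) - 49)/(-898) - 1*769232 = -((-525 + 4*(1/5)) - 49)/898 - 769232 = -((-525 + 4/5) - 49)/898 - 769232 = -(-2621/5 - 49)/898 - 769232 = -1/898*(-2866/5) - 769232 = 1433/2245 - 769232 = -1726924407/2245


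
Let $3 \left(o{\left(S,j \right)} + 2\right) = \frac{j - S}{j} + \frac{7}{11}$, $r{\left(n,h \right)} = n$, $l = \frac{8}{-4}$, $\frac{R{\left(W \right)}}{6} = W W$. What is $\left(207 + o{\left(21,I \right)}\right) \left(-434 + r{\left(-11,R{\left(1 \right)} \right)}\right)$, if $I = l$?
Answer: $- \frac{2046555}{22} \approx -93025.0$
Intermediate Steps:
$R{\left(W \right)} = 6 W^{2}$ ($R{\left(W \right)} = 6 W W = 6 W^{2}$)
$l = -2$ ($l = 8 \left(- \frac{1}{4}\right) = -2$)
$I = -2$
$o{\left(S,j \right)} = - \frac{59}{33} + \frac{j - S}{3 j}$ ($o{\left(S,j \right)} = -2 + \frac{\frac{j - S}{j} + \frac{7}{11}}{3} = -2 + \frac{\frac{7}{11} + \frac{j - S}{j}}{3} = -2 + \left(\frac{7}{33} + \frac{j - S}{3 j}\right) = - \frac{59}{33} + \frac{j - S}{3 j}$)
$\left(207 + o{\left(21,I \right)}\right) \left(-434 + r{\left(-11,R{\left(1 \right)} \right)}\right) = \left(207 - \left(\frac{16}{11} + \frac{7}{-2}\right)\right) \left(-434 - 11\right) = \left(207 - \left(\frac{16}{11} + 7 \left(- \frac{1}{2}\right)\right)\right) \left(-445\right) = \left(207 + \left(- \frac{16}{11} + \frac{7}{2}\right)\right) \left(-445\right) = \left(207 + \frac{45}{22}\right) \left(-445\right) = \frac{4599}{22} \left(-445\right) = - \frac{2046555}{22}$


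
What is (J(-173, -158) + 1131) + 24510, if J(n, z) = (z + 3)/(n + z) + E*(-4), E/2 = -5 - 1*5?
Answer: 8513806/331 ≈ 25721.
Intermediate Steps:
E = -20 (E = 2*(-5 - 1*5) = 2*(-5 - 5) = 2*(-10) = -20)
J(n, z) = 80 + (3 + z)/(n + z) (J(n, z) = (z + 3)/(n + z) - 20*(-4) = (3 + z)/(n + z) + 80 = 80 + (3 + z)/(n + z))
(J(-173, -158) + 1131) + 24510 = ((3 + 80*(-173) + 81*(-158))/(-173 - 158) + 1131) + 24510 = ((3 - 13840 - 12798)/(-331) + 1131) + 24510 = (-1/331*(-26635) + 1131) + 24510 = (26635/331 + 1131) + 24510 = 400996/331 + 24510 = 8513806/331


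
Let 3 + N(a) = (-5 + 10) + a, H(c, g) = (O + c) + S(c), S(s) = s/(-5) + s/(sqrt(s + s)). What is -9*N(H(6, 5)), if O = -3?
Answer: -171/5 - 9*sqrt(3) ≈ -49.788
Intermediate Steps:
S(s) = -s/5 + sqrt(2)*sqrt(s)/2 (S(s) = s*(-1/5) + s/(sqrt(2*s)) = -s/5 + s/((sqrt(2)*sqrt(s))) = -s/5 + s*(sqrt(2)/(2*sqrt(s))) = -s/5 + sqrt(2)*sqrt(s)/2)
H(c, g) = -3 + 4*c/5 + sqrt(2)*sqrt(c)/2 (H(c, g) = (-3 + c) + (-c/5 + sqrt(2)*sqrt(c)/2) = -3 + 4*c/5 + sqrt(2)*sqrt(c)/2)
N(a) = 2 + a (N(a) = -3 + ((-5 + 10) + a) = -3 + (5 + a) = 2 + a)
-9*N(H(6, 5)) = -9*(2 + (-3 + (4/5)*6 + sqrt(2)*sqrt(6)/2)) = -9*(2 + (-3 + 24/5 + sqrt(3))) = -9*(2 + (9/5 + sqrt(3))) = -9*(19/5 + sqrt(3)) = -171/5 - 9*sqrt(3)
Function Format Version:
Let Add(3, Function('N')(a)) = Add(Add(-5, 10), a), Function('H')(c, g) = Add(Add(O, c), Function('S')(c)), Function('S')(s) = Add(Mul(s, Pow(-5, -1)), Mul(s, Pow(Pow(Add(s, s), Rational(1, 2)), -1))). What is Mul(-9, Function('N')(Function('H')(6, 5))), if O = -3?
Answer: Add(Rational(-171, 5), Mul(-9, Pow(3, Rational(1, 2)))) ≈ -49.788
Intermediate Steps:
Function('S')(s) = Add(Mul(Rational(-1, 5), s), Mul(Rational(1, 2), Pow(2, Rational(1, 2)), Pow(s, Rational(1, 2)))) (Function('S')(s) = Add(Mul(s, Rational(-1, 5)), Mul(s, Pow(Pow(Mul(2, s), Rational(1, 2)), -1))) = Add(Mul(Rational(-1, 5), s), Mul(s, Pow(Mul(Pow(2, Rational(1, 2)), Pow(s, Rational(1, 2))), -1))) = Add(Mul(Rational(-1, 5), s), Mul(s, Mul(Rational(1, 2), Pow(2, Rational(1, 2)), Pow(s, Rational(-1, 2))))) = Add(Mul(Rational(-1, 5), s), Mul(Rational(1, 2), Pow(2, Rational(1, 2)), Pow(s, Rational(1, 2)))))
Function('H')(c, g) = Add(-3, Mul(Rational(4, 5), c), Mul(Rational(1, 2), Pow(2, Rational(1, 2)), Pow(c, Rational(1, 2)))) (Function('H')(c, g) = Add(Add(-3, c), Add(Mul(Rational(-1, 5), c), Mul(Rational(1, 2), Pow(2, Rational(1, 2)), Pow(c, Rational(1, 2))))) = Add(-3, Mul(Rational(4, 5), c), Mul(Rational(1, 2), Pow(2, Rational(1, 2)), Pow(c, Rational(1, 2)))))
Function('N')(a) = Add(2, a) (Function('N')(a) = Add(-3, Add(Add(-5, 10), a)) = Add(-3, Add(5, a)) = Add(2, a))
Mul(-9, Function('N')(Function('H')(6, 5))) = Mul(-9, Add(2, Add(-3, Mul(Rational(4, 5), 6), Mul(Rational(1, 2), Pow(2, Rational(1, 2)), Pow(6, Rational(1, 2)))))) = Mul(-9, Add(2, Add(-3, Rational(24, 5), Pow(3, Rational(1, 2))))) = Mul(-9, Add(2, Add(Rational(9, 5), Pow(3, Rational(1, 2))))) = Mul(-9, Add(Rational(19, 5), Pow(3, Rational(1, 2)))) = Add(Rational(-171, 5), Mul(-9, Pow(3, Rational(1, 2))))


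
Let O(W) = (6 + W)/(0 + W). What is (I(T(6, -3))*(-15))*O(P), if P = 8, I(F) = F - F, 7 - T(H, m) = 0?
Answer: 0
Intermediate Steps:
T(H, m) = 7 (T(H, m) = 7 - 1*0 = 7 + 0 = 7)
I(F) = 0
O(W) = (6 + W)/W
(I(T(6, -3))*(-15))*O(P) = (0*(-15))*((6 + 8)/8) = 0*((1/8)*14) = 0*(7/4) = 0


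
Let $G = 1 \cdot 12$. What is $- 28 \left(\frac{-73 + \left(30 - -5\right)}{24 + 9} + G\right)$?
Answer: $- \frac{10024}{33} \approx -303.76$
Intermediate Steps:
$G = 12$
$- 28 \left(\frac{-73 + \left(30 - -5\right)}{24 + 9} + G\right) = - 28 \left(\frac{-73 + \left(30 - -5\right)}{24 + 9} + 12\right) = - 28 \left(\frac{-73 + \left(30 + 5\right)}{33} + 12\right) = - 28 \left(\left(-73 + 35\right) \frac{1}{33} + 12\right) = - 28 \left(\left(-38\right) \frac{1}{33} + 12\right) = - 28 \left(- \frac{38}{33} + 12\right) = \left(-28\right) \frac{358}{33} = - \frac{10024}{33}$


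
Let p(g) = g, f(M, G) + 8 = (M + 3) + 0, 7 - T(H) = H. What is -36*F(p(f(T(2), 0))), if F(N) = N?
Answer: 0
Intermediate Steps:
T(H) = 7 - H
f(M, G) = -5 + M (f(M, G) = -8 + ((M + 3) + 0) = -8 + ((3 + M) + 0) = -8 + (3 + M) = -5 + M)
-36*F(p(f(T(2), 0))) = -36*(-5 + (7 - 1*2)) = -36*(-5 + (7 - 2)) = -36*(-5 + 5) = -36*0 = 0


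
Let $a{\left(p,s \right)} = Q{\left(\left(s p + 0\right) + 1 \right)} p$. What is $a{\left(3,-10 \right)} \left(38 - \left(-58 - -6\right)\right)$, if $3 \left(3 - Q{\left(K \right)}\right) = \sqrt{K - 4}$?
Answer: $810 - 90 i \sqrt{33} \approx 810.0 - 517.01 i$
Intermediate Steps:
$Q{\left(K \right)} = 3 - \frac{\sqrt{-4 + K}}{3}$ ($Q{\left(K \right)} = 3 - \frac{\sqrt{K - 4}}{3} = 3 - \frac{\sqrt{-4 + K}}{3}$)
$a{\left(p,s \right)} = p \left(3 - \frac{\sqrt{-3 + p s}}{3}\right)$ ($a{\left(p,s \right)} = \left(3 - \frac{\sqrt{-4 + \left(\left(s p + 0\right) + 1\right)}}{3}\right) p = \left(3 - \frac{\sqrt{-4 + \left(\left(p s + 0\right) + 1\right)}}{3}\right) p = \left(3 - \frac{\sqrt{-4 + \left(p s + 1\right)}}{3}\right) p = \left(3 - \frac{\sqrt{-4 + \left(1 + p s\right)}}{3}\right) p = \left(3 - \frac{\sqrt{-3 + p s}}{3}\right) p = p \left(3 - \frac{\sqrt{-3 + p s}}{3}\right)$)
$a{\left(3,-10 \right)} \left(38 - \left(-58 - -6\right)\right) = \frac{1}{3} \cdot 3 \left(9 - \sqrt{-3 + 3 \left(-10\right)}\right) \left(38 - \left(-58 - -6\right)\right) = \frac{1}{3} \cdot 3 \left(9 - \sqrt{-3 - 30}\right) \left(38 - \left(-58 + 6\right)\right) = \frac{1}{3} \cdot 3 \left(9 - \sqrt{-33}\right) \left(38 - -52\right) = \frac{1}{3} \cdot 3 \left(9 - i \sqrt{33}\right) \left(38 + 52\right) = \frac{1}{3} \cdot 3 \left(9 - i \sqrt{33}\right) 90 = \left(9 - i \sqrt{33}\right) 90 = 810 - 90 i \sqrt{33}$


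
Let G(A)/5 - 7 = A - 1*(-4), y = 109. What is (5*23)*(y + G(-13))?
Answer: 11385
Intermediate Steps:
G(A) = 55 + 5*A (G(A) = 35 + 5*(A - 1*(-4)) = 35 + 5*(A + 4) = 35 + 5*(4 + A) = 35 + (20 + 5*A) = 55 + 5*A)
(5*23)*(y + G(-13)) = (5*23)*(109 + (55 + 5*(-13))) = 115*(109 + (55 - 65)) = 115*(109 - 10) = 115*99 = 11385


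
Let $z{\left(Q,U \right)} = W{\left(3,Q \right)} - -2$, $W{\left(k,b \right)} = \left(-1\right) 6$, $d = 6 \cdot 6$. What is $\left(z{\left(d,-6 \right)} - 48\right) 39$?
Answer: $-2028$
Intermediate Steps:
$d = 36$
$W{\left(k,b \right)} = -6$
$z{\left(Q,U \right)} = -4$ ($z{\left(Q,U \right)} = -6 - -2 = -6 + 2 = -4$)
$\left(z{\left(d,-6 \right)} - 48\right) 39 = \left(-4 - 48\right) 39 = \left(-52\right) 39 = -2028$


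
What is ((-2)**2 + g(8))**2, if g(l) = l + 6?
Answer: 324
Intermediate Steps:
g(l) = 6 + l
((-2)**2 + g(8))**2 = ((-2)**2 + (6 + 8))**2 = (4 + 14)**2 = 18**2 = 324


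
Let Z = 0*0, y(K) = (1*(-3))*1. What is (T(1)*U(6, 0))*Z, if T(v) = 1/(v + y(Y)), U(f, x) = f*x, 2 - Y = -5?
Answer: 0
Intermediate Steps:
Y = 7 (Y = 2 - 1*(-5) = 2 + 5 = 7)
y(K) = -3 (y(K) = -3*1 = -3)
T(v) = 1/(-3 + v) (T(v) = 1/(v - 3) = 1/(-3 + v))
Z = 0
(T(1)*U(6, 0))*Z = ((6*0)/(-3 + 1))*0 = (0/(-2))*0 = -½*0*0 = 0*0 = 0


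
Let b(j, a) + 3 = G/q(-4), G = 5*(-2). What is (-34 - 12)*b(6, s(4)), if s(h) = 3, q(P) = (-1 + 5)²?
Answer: 667/4 ≈ 166.75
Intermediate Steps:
q(P) = 16 (q(P) = 4² = 16)
G = -10
b(j, a) = -29/8 (b(j, a) = -3 - 10/16 = -3 - 10*1/16 = -3 - 5/8 = -29/8)
(-34 - 12)*b(6, s(4)) = (-34 - 12)*(-29/8) = -46*(-29/8) = 667/4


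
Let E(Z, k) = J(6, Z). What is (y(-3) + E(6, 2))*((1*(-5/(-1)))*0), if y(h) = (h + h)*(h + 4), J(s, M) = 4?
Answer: 0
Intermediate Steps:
y(h) = 2*h*(4 + h) (y(h) = (2*h)*(4 + h) = 2*h*(4 + h))
E(Z, k) = 4
(y(-3) + E(6, 2))*((1*(-5/(-1)))*0) = (2*(-3)*(4 - 3) + 4)*((1*(-5/(-1)))*0) = (2*(-3)*1 + 4)*((1*(-5*(-1)))*0) = (-6 + 4)*((1*5)*0) = -10*0 = -2*0 = 0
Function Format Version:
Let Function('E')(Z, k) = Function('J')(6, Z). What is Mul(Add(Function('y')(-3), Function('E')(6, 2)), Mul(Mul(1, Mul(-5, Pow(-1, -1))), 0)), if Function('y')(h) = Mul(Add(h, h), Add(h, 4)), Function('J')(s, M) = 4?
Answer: 0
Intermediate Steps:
Function('y')(h) = Mul(2, h, Add(4, h)) (Function('y')(h) = Mul(Mul(2, h), Add(4, h)) = Mul(2, h, Add(4, h)))
Function('E')(Z, k) = 4
Mul(Add(Function('y')(-3), Function('E')(6, 2)), Mul(Mul(1, Mul(-5, Pow(-1, -1))), 0)) = Mul(Add(Mul(2, -3, Add(4, -3)), 4), Mul(Mul(1, Mul(-5, Pow(-1, -1))), 0)) = Mul(Add(Mul(2, -3, 1), 4), Mul(Mul(1, Mul(-5, -1)), 0)) = Mul(Add(-6, 4), Mul(Mul(1, 5), 0)) = Mul(-2, Mul(5, 0)) = Mul(-2, 0) = 0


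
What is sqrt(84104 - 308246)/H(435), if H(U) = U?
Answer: I*sqrt(224142)/435 ≈ 1.0884*I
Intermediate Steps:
sqrt(84104 - 308246)/H(435) = sqrt(84104 - 308246)/435 = sqrt(-224142)*(1/435) = (I*sqrt(224142))*(1/435) = I*sqrt(224142)/435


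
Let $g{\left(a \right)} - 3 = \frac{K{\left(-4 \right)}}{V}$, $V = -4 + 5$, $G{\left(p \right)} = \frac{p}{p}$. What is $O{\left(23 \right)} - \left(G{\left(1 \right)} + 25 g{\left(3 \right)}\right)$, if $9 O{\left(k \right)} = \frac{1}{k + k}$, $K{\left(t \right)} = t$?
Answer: $\frac{9937}{414} \approx 24.002$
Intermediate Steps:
$G{\left(p \right)} = 1$
$V = 1$
$O{\left(k \right)} = \frac{1}{18 k}$ ($O{\left(k \right)} = \frac{1}{9 \left(k + k\right)} = \frac{1}{9 \cdot 2 k} = \frac{\frac{1}{2} \frac{1}{k}}{9} = \frac{1}{18 k}$)
$g{\left(a \right)} = -1$ ($g{\left(a \right)} = 3 - \frac{4}{1} = 3 - 4 = -1$)
$O{\left(23 \right)} - \left(G{\left(1 \right)} + 25 g{\left(3 \right)}\right) = \frac{1}{18 \cdot 23} - \left(1 + 25 \left(-1\right)\right) = \frac{1}{18} \cdot \frac{1}{23} - \left(1 - 25\right) = \frac{1}{414} - -24 = \frac{1}{414} + 24 = \frac{9937}{414}$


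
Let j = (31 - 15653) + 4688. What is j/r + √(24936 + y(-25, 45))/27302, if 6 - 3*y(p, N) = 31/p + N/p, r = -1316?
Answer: 781/94 + √5611278/409530 ≈ 8.3143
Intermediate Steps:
y(p, N) = 2 - 31/(3*p) - N/(3*p) (y(p, N) = 2 - (31/p + N/p)/3 = 2 + (-31/(3*p) - N/(3*p)) = 2 - 31/(3*p) - N/(3*p))
j = -10934 (j = -15622 + 4688 = -10934)
j/r + √(24936 + y(-25, 45))/27302 = -10934/(-1316) + √(24936 + (⅓)*(-31 - 1*45 + 6*(-25))/(-25))/27302 = -10934*(-1/1316) + √(24936 + (⅓)*(-1/25)*(-31 - 45 - 150))*(1/27302) = 781/94 + √(24936 + (⅓)*(-1/25)*(-226))*(1/27302) = 781/94 + √(24936 + 226/75)*(1/27302) = 781/94 + √(1870426/75)*(1/27302) = 781/94 + (√5611278/15)*(1/27302) = 781/94 + √5611278/409530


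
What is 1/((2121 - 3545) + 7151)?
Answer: 1/5727 ≈ 0.00017461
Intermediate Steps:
1/((2121 - 3545) + 7151) = 1/(-1424 + 7151) = 1/5727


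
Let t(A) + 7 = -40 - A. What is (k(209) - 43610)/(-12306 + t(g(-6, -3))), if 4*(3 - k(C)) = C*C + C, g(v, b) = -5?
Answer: 109159/24696 ≈ 4.4201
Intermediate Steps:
t(A) = -47 - A (t(A) = -7 + (-40 - A) = -47 - A)
k(C) = 3 - C/4 - C²/4 (k(C) = 3 - (C*C + C)/4 = 3 - (C² + C)/4 = 3 - (C + C²)/4 = 3 + (-C/4 - C²/4) = 3 - C/4 - C²/4)
(k(209) - 43610)/(-12306 + t(g(-6, -3))) = ((3 - ¼*209 - ¼*209²) - 43610)/(-12306 + (-47 - 1*(-5))) = ((3 - 209/4 - ¼*43681) - 43610)/(-12306 + (-47 + 5)) = ((3 - 209/4 - 43681/4) - 43610)/(-12306 - 42) = (-21939/2 - 43610)/(-12348) = -109159/2*(-1/12348) = 109159/24696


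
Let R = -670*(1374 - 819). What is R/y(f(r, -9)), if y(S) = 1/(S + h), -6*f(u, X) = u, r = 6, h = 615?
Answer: -228315900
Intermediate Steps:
f(u, X) = -u/6
R = -371850 (R = -670*555 = -1*371850 = -371850)
y(S) = 1/(615 + S) (y(S) = 1/(S + 615) = 1/(615 + S))
R/y(f(r, -9)) = -371850/(1/(615 - 1/6*6)) = -371850/(1/(615 - 1)) = -371850/(1/614) = -371850/1/614 = -371850*614 = -228315900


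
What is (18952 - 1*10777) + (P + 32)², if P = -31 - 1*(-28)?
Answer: 9016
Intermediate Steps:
P = -3 (P = -31 + 28 = -3)
(18952 - 1*10777) + (P + 32)² = (18952 - 1*10777) + (-3 + 32)² = (18952 - 10777) + 29² = 8175 + 841 = 9016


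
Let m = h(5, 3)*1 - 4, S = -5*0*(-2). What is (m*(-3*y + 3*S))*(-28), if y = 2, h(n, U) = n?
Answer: 168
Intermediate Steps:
S = 0 (S = 0*(-2) = 0)
m = 1 (m = 5*1 - 4 = 5 - 4 = 1)
(m*(-3*y + 3*S))*(-28) = (1*(-3*2 + 3*0))*(-28) = (1*(-6 + 0))*(-28) = (1*(-6))*(-28) = -6*(-28) = 168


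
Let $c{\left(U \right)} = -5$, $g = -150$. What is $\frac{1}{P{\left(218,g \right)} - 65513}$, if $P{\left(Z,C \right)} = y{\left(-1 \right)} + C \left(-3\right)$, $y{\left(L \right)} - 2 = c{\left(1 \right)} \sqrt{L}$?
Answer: $- \frac{65061}{4232933746} + \frac{5 i}{4232933746} \approx -1.537 \cdot 10^{-5} + 1.1812 \cdot 10^{-9} i$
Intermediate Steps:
$y{\left(L \right)} = 2 - 5 \sqrt{L}$
$P{\left(Z,C \right)} = 2 - 5 i - 3 C$ ($P{\left(Z,C \right)} = \left(2 - 5 \sqrt{-1}\right) + C \left(-3\right) = \left(2 - 5 i\right) - 3 C = 2 - 5 i - 3 C$)
$\frac{1}{P{\left(218,g \right)} - 65513} = \frac{1}{\left(2 - 5 i - -450\right) - 65513} = \frac{1}{\left(2 - 5 i + 450\right) - 65513} = \frac{1}{\left(452 - 5 i\right) - 65513} = \frac{1}{-65061 - 5 i} = \frac{-65061 + 5 i}{4232933746}$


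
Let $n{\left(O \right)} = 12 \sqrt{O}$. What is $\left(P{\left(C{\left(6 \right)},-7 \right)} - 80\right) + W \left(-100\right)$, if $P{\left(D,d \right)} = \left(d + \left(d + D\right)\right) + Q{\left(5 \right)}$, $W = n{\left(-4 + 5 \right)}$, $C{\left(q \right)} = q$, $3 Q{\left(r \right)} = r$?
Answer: $- \frac{3859}{3} \approx -1286.3$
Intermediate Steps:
$Q{\left(r \right)} = \frac{r}{3}$
$W = 12$ ($W = 12 \sqrt{-4 + 5} = 12 \sqrt{1} = 12 \cdot 1 = 12$)
$P{\left(D,d \right)} = \frac{5}{3} + D + 2 d$ ($P{\left(D,d \right)} = \left(d + \left(d + D\right)\right) + \frac{1}{3} \cdot 5 = \left(d + \left(D + d\right)\right) + \frac{5}{3} = \left(D + 2 d\right) + \frac{5}{3} = \frac{5}{3} + D + 2 d$)
$\left(P{\left(C{\left(6 \right)},-7 \right)} - 80\right) + W \left(-100\right) = \left(\left(\frac{5}{3} + 6 + 2 \left(-7\right)\right) - 80\right) + 12 \left(-100\right) = \left(\left(\frac{5}{3} + 6 - 14\right) - 80\right) - 1200 = \left(- \frac{19}{3} - 80\right) - 1200 = - \frac{259}{3} - 1200 = - \frac{3859}{3}$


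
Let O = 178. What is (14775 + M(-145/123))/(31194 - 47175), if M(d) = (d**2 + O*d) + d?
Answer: -220359535/241776549 ≈ -0.91142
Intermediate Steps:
M(d) = d**2 + 179*d (M(d) = (d**2 + 178*d) + d = d**2 + 179*d)
(14775 + M(-145/123))/(31194 - 47175) = (14775 + (-145/123)*(179 - 145/123))/(31194 - 47175) = (14775 + (-145*1/123)*(179 - 145*1/123))/(-15981) = (14775 - 145*(179 - 145/123)/123)*(-1/15981) = (14775 - 145/123*21872/123)*(-1/15981) = (14775 - 3171440/15129)*(-1/15981) = (220359535/15129)*(-1/15981) = -220359535/241776549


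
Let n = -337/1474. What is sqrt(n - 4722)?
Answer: 17*I*sqrt(35501290)/1474 ≈ 68.719*I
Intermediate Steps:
n = -337/1474 (n = -337*1/1474 = -337/1474 ≈ -0.22863)
sqrt(n - 4722) = sqrt(-337/1474 - 4722) = sqrt(-6960565/1474) = 17*I*sqrt(35501290)/1474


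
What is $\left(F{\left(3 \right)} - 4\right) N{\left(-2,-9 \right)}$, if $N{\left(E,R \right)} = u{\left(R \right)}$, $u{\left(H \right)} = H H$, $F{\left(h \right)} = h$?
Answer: $-81$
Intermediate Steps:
$u{\left(H \right)} = H^{2}$
$N{\left(E,R \right)} = R^{2}$
$\left(F{\left(3 \right)} - 4\right) N{\left(-2,-9 \right)} = \left(3 - 4\right) \left(-9\right)^{2} = \left(-1\right) 81 = -81$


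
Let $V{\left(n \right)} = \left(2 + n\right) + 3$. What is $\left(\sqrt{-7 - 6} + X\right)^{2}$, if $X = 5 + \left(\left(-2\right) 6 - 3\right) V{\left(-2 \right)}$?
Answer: $\left(-40 + i \sqrt{13}\right)^{2} \approx 1587.0 - 288.44 i$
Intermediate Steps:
$V{\left(n \right)} = 5 + n$
$X = -40$ ($X = 5 + \left(\left(-2\right) 6 - 3\right) \left(5 - 2\right) = 5 + \left(-12 - 3\right) 3 = 5 - 45 = -40$)
$\left(\sqrt{-7 - 6} + X\right)^{2} = \left(\sqrt{-7 - 6} - 40\right)^{2} = \left(\sqrt{-13} - 40\right)^{2} = \left(i \sqrt{13} - 40\right)^{2} = \left(-40 + i \sqrt{13}\right)^{2}$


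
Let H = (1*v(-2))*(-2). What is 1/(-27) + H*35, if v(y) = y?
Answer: 3779/27 ≈ 139.96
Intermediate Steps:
H = 4 (H = (1*(-2))*(-2) = -2*(-2) = 4)
1/(-27) + H*35 = 1/(-27) + 4*35 = -1/27 + 140 = 3779/27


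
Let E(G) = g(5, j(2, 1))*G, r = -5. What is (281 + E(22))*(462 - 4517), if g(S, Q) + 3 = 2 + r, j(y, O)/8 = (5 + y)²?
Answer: -604195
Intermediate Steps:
j(y, O) = 8*(5 + y)²
g(S, Q) = -6 (g(S, Q) = -3 + (2 - 5) = -3 - 3 = -6)
E(G) = -6*G
(281 + E(22))*(462 - 4517) = (281 - 6*22)*(462 - 4517) = (281 - 132)*(-4055) = 149*(-4055) = -604195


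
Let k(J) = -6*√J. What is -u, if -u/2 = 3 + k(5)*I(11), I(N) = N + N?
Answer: 6 - 264*√5 ≈ -584.32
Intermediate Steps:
I(N) = 2*N
u = -6 + 264*√5 (u = -2*(3 + (-6*√5)*(2*11)) = -2*(3 - 6*√5*22) = -2*(3 - 132*√5) = -6 + 264*√5 ≈ 584.32)
-u = -(-6 + 264*√5) = 6 - 264*√5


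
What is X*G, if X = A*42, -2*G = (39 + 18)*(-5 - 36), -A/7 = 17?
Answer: -5840163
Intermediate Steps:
A = -119 (A = -7*17 = -119)
G = 2337/2 (G = -(39 + 18)*(-5 - 36)/2 = -57*(-41)/2 = -½*(-2337) = 2337/2 ≈ 1168.5)
X = -4998 (X = -119*42 = -4998)
X*G = -4998*2337/2 = -5840163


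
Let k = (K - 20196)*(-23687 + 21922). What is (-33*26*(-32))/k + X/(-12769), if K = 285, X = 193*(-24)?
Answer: 54377522648/149579960545 ≈ 0.36353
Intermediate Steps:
X = -4632
k = 35142915 (k = (285 - 20196)*(-23687 + 21922) = -19911*(-1765) = 35142915)
(-33*26*(-32))/k + X/(-12769) = (-33*26*(-32))/35142915 - 4632/(-12769) = -858*(-32)*(1/35142915) - 4632*(-1/12769) = 27456*(1/35142915) + 4632/12769 = 9152/11714305 + 4632/12769 = 54377522648/149579960545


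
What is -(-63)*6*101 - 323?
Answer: 37855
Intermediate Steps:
-(-63)*6*101 - 323 = -21*(-18)*101 - 323 = 378*101 - 323 = 38178 - 323 = 37855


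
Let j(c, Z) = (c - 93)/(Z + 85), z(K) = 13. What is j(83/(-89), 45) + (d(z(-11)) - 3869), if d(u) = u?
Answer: -4462228/1157 ≈ -3856.7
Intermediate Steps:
j(c, Z) = (-93 + c)/(85 + Z)
j(83/(-89), 45) + (d(z(-11)) - 3869) = (-93 + 83/(-89))/(85 + 45) + (13 - 3869) = (-93 + 83*(-1/89))/130 - 3856 = (-93 - 83/89)/130 - 3856 = (1/130)*(-8360/89) - 3856 = -836/1157 - 3856 = -4462228/1157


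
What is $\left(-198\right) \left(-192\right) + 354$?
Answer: $38370$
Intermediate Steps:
$\left(-198\right) \left(-192\right) + 354 = 38016 + 354 = 38370$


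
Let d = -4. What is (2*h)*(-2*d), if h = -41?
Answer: -656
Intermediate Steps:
(2*h)*(-2*d) = (2*(-41))*(-2*(-4)) = -82*8 = -656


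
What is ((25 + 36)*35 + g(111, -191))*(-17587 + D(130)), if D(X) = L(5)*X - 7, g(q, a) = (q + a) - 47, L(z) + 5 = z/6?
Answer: -109249256/3 ≈ -3.6416e+7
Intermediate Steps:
L(z) = -5 + z/6
g(q, a) = -47 + a + q (g(q, a) = (a + q) - 47 = -47 + a + q)
D(X) = -7 - 25*X/6 (D(X) = (-5 + (⅙)*5)*X - 7 = (-5 + ⅚)*X - 7 = -25*X/6 - 7 = -7 - 25*X/6)
((25 + 36)*35 + g(111, -191))*(-17587 + D(130)) = ((25 + 36)*35 + (-47 - 191 + 111))*(-17587 + (-7 - 25/6*130)) = (61*35 - 127)*(-17587 + (-7 - 1625/3)) = (2135 - 127)*(-17587 - 1646/3) = 2008*(-54407/3) = -109249256/3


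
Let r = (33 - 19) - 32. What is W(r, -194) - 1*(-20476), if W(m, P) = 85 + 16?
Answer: 20577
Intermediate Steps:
r = -18 (r = 14 - 32 = -18)
W(m, P) = 101
W(r, -194) - 1*(-20476) = 101 - 1*(-20476) = 101 + 20476 = 20577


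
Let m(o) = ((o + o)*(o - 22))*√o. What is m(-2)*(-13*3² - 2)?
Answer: -11424*I*√2 ≈ -16156.0*I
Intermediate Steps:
m(o) = 2*o^(3/2)*(-22 + o) (m(o) = ((2*o)*(-22 + o))*√o = (2*o*(-22 + o))*√o = 2*o^(3/2)*(-22 + o))
m(-2)*(-13*3² - 2) = (2*(-2)^(3/2)*(-22 - 2))*(-13*3² - 2) = (2*(-2*I*√2)*(-24))*(-13*9 - 2) = (96*I*√2)*(-117 - 2) = (96*I*√2)*(-119) = -11424*I*√2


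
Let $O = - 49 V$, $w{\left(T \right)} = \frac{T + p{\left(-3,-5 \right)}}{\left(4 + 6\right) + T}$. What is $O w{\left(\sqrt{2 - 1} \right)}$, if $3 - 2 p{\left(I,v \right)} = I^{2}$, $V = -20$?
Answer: $- \frac{1960}{11} \approx -178.18$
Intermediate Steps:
$p{\left(I,v \right)} = \frac{3}{2} - \frac{I^{2}}{2}$
$w{\left(T \right)} = \frac{-3 + T}{10 + T}$ ($w{\left(T \right)} = \frac{T + \left(\frac{3}{2} - \frac{\left(-3\right)^{2}}{2}\right)}{\left(4 + 6\right) + T} = \frac{T + \left(\frac{3}{2} - \frac{9}{2}\right)}{10 + T} = \frac{T - 3}{10 + T} = \frac{-3 + T}{10 + T}$)
$O = 980$ ($O = \left(-49\right) \left(-20\right) = 980$)
$O w{\left(\sqrt{2 - 1} \right)} = 980 \frac{-3 + \sqrt{2 - 1}}{10 + \sqrt{2 - 1}} = 980 \frac{-3 + \sqrt{1}}{10 + \sqrt{1}} = 980 \frac{-3 + 1}{10 + 1} = 980 \cdot \frac{1}{11} \left(-2\right) = 980 \left(- \frac{2}{11}\right) = - \frac{1960}{11}$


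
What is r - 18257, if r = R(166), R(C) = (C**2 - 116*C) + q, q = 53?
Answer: -9904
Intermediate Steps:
R(C) = 53 + C**2 - 116*C (R(C) = (C**2 - 116*C) + 53 = 53 + C**2 - 116*C)
r = 8353 (r = 53 + 166**2 - 116*166 = 53 + 27556 - 19256 = 8353)
r - 18257 = 8353 - 18257 = -9904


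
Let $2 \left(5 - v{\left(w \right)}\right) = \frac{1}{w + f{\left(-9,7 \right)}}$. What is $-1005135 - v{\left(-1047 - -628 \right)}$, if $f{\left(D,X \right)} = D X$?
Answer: $- \frac{968954961}{964} \approx -1.0051 \cdot 10^{6}$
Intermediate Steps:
$v{\left(w \right)} = 5 - \frac{1}{2 \left(-63 + w\right)}$ ($v{\left(w \right)} = 5 - \frac{1}{2 \left(w - 63\right)} = 5 - \frac{1}{2 \left(-63 + w\right)}$)
$-1005135 - v{\left(-1047 - -628 \right)} = -1005135 - \frac{-631 + 10 \left(-1047 - -628\right)}{2 \left(-63 - 419\right)} = -1005135 - \frac{-631 + 10 \left(-1047 + 628\right)}{2 \left(-63 + \left(-1047 + 628\right)\right)} = -1005135 - \frac{-631 + 10 \left(-419\right)}{2 \left(-63 - 419\right)} = -1005135 - \frac{-631 - 4190}{2 \left(-482\right)} = -1005135 - \frac{1}{2} \left(- \frac{1}{482}\right) \left(-4821\right) = -1005135 - \frac{4821}{964} = - \frac{968954961}{964}$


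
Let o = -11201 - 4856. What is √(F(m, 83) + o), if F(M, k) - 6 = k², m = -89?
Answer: 3*I*√1018 ≈ 95.718*I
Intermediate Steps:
F(M, k) = 6 + k²
o = -16057
√(F(m, 83) + o) = √((6 + 83²) - 16057) = √((6 + 6889) - 16057) = √(6895 - 16057) = √(-9162) = 3*I*√1018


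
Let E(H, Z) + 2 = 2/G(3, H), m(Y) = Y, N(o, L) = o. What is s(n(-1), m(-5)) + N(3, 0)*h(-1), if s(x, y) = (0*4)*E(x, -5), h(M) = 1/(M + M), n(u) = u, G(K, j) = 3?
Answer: -3/2 ≈ -1.5000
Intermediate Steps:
h(M) = 1/(2*M)
E(H, Z) = -4/3 (E(H, Z) = -2 + 2/3 = -4/3)
s(x, y) = 0 (s(x, y) = (0*4)*(-4/3) = 0*(-4/3) = 0)
s(n(-1), m(-5)) + N(3, 0)*h(-1) = 0 + 3*((1/2)/(-1)) = 0 + 3*((1/2)*(-1)) = 0 + 3*(-1/2) = 0 - 3/2 = -3/2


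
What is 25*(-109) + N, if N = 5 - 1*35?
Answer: -2755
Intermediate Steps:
N = -30 (N = 5 - 35 = -30)
25*(-109) + N = 25*(-109) - 30 = -2725 - 30 = -2755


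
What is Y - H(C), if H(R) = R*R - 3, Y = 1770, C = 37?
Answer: 404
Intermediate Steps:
H(R) = -3 + R² (H(R) = R² - 3 = -3 + R²)
Y - H(C) = 1770 - (-3 + 37²) = 1770 - (-3 + 1369) = 1770 - 1*1366 = 1770 - 1366 = 404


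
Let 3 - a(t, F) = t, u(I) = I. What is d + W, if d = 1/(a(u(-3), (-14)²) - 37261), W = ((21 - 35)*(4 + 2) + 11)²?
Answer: 198531894/37255 ≈ 5329.0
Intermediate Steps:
a(t, F) = 3 - t
W = 5329 (W = (-14*6 + 11)² = (-84 + 11)² = (-73)² = 5329)
d = -1/37255 (d = 1/((3 - 1*(-3)) - 37261) = 1/((3 + 3) - 37261) = 1/(6 - 37261) = 1/(-37255) = -1/37255 ≈ -2.6842e-5)
d + W = -1/37255 + 5329 = 198531894/37255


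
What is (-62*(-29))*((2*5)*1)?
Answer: 17980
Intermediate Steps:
(-62*(-29))*((2*5)*1) = 1798*(10*1) = 1798*10 = 17980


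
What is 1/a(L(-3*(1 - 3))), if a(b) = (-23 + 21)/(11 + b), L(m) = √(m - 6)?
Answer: -11/2 ≈ -5.5000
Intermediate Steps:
L(m) = √(-6 + m)
a(b) = -2/(11 + b)
1/a(L(-3*(1 - 3))) = 1/(-2/(11 + √(-6 - 3*(1 - 3)))) = 1/(-2/(11 + √(-6 - 3*(-2)))) = 1/(-2/(11 + √(-6 + 6))) = 1/(-2/(11 + √0)) = 1/(-2/(11 + 0)) = 1/(-2/11) = -11/2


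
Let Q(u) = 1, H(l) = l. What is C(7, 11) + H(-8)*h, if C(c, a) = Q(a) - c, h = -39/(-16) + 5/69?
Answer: -3599/138 ≈ -26.080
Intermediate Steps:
h = 2771/1104 (h = -39*(-1/16) + 5*(1/69) = 39/16 + 5/69 = 2771/1104 ≈ 2.5100)
C(c, a) = 1 - c
C(7, 11) + H(-8)*h = (1 - 1*7) - 8*2771/1104 = (1 - 7) - 2771/138 = -6 - 2771/138 = -3599/138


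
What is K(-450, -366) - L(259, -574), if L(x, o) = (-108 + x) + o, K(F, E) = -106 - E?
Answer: 683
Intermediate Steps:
L(x, o) = -108 + o + x
K(-450, -366) - L(259, -574) = (-106 - 1*(-366)) - (-108 - 574 + 259) = (-106 + 366) - 1*(-423) = 260 + 423 = 683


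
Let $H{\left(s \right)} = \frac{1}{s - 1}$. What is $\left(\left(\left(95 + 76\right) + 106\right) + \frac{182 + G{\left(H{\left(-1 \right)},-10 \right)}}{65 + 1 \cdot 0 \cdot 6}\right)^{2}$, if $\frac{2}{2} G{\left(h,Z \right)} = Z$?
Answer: $\frac{330403329}{4225} \approx 78202.0$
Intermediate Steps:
$H{\left(s \right)} = \frac{1}{-1 + s}$
$G{\left(h,Z \right)} = Z$
$\left(\left(\left(95 + 76\right) + 106\right) + \frac{182 + G{\left(H{\left(-1 \right)},-10 \right)}}{65 + 1 \cdot 0 \cdot 6}\right)^{2} = \left(\left(\left(95 + 76\right) + 106\right) + \frac{182 - 10}{65 + 1 \cdot 0 \cdot 6}\right)^{2} = \left(\left(171 + 106\right) + \frac{172}{65 + 0 \cdot 6}\right)^{2} = \left(277 + \frac{172}{65 + 0}\right)^{2} = \left(277 + \frac{172}{65}\right)^{2} = \left(\frac{18177}{65}\right)^{2} = \frac{330403329}{4225}$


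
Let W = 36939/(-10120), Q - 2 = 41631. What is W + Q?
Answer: 421289021/10120 ≈ 41629.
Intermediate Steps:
Q = 41633 (Q = 2 + 41631 = 41633)
W = -36939/10120 (W = 36939*(-1/10120) = -36939/10120 ≈ -3.6501)
W + Q = -36939/10120 + 41633 = 421289021/10120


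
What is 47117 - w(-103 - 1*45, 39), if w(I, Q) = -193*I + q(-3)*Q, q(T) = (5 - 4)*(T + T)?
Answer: 18787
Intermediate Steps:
q(T) = 2*T (q(T) = 1*(2*T) = 2*T)
w(I, Q) = -193*I - 6*Q (w(I, Q) = -193*I + (2*(-3))*Q = -193*I - 6*Q)
47117 - w(-103 - 1*45, 39) = 47117 - (-193*(-103 - 1*45) - 6*39) = 47117 - (-193*(-103 - 45) - 234) = 47117 - (-193*(-148) - 234) = 47117 - (28564 - 234) = 47117 - 1*28330 = 47117 - 28330 = 18787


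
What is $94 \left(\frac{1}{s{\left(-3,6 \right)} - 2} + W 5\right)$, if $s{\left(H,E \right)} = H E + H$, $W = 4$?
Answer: $\frac{43146}{23} \approx 1875.9$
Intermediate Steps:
$s{\left(H,E \right)} = H + E H$ ($s{\left(H,E \right)} = E H + H = H + E H$)
$94 \left(\frac{1}{s{\left(-3,6 \right)} - 2} + W 5\right) = 94 \left(\frac{1}{- 3 \left(1 + 6\right) - 2} + 4 \cdot 5\right) = 94 \left(\frac{1}{\left(-3\right) 7 - 2} + 20\right) = 94 \left(\frac{1}{-21 - 2} + 20\right) = 94 \left(\frac{1}{-23} + 20\right) = 94 \left(- \frac{1}{23} + 20\right) = 94 \cdot \frac{459}{23} = \frac{43146}{23}$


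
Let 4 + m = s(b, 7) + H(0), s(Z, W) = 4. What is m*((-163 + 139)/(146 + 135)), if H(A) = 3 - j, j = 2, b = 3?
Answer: -24/281 ≈ -0.085409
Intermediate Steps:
H(A) = 1 (H(A) = 3 - 1*2 = 3 - 2 = 1)
m = 1 (m = -4 + (4 + 1) = -4 + 5 = 1)
m*((-163 + 139)/(146 + 135)) = 1*((-163 + 139)/(146 + 135)) = 1*(-24/281) = -24/281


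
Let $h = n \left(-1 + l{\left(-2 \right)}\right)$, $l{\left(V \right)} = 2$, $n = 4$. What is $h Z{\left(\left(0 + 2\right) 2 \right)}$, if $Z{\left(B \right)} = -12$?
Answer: $-48$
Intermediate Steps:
$h = 4$ ($h = 4 \left(-1 + 2\right) = 4 \cdot 1 = 4$)
$h Z{\left(\left(0 + 2\right) 2 \right)} = 4 \left(-12\right) = -48$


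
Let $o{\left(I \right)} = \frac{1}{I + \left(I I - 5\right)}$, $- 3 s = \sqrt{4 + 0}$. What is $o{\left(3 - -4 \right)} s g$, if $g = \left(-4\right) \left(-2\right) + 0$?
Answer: $- \frac{16}{153} \approx -0.10458$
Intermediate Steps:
$s = - \frac{2}{3}$ ($s = - \frac{\sqrt{4 + 0}}{3} = - \frac{\sqrt{4}}{3} = \left(- \frac{1}{3}\right) 2 = - \frac{2}{3} \approx -0.66667$)
$g = 8$ ($g = 8 + 0 = 8$)
$o{\left(I \right)} = \frac{1}{-5 + I + I^{2}}$ ($o{\left(I \right)} = \frac{1}{I + \left(I^{2} - 5\right)} = \frac{1}{I + \left(-5 + I^{2}\right)} = \frac{1}{-5 + I + I^{2}}$)
$o{\left(3 - -4 \right)} s g = \frac{1}{-5 + \left(3 - -4\right) + \left(3 - -4\right)^{2}} \left(- \frac{2}{3}\right) 8 = \frac{1}{-5 + \left(3 + 4\right) + \left(3 + 4\right)^{2}} \left(- \frac{2}{3}\right) 8 = \frac{1}{-5 + 7 + 7^{2}} \left(- \frac{2}{3}\right) 8 = \frac{1}{-5 + 7 + 49} \left(- \frac{2}{3}\right) 8 = \frac{1}{51} \left(- \frac{2}{3}\right) 8 = \left(- \frac{2}{153}\right) 8 = - \frac{16}{153}$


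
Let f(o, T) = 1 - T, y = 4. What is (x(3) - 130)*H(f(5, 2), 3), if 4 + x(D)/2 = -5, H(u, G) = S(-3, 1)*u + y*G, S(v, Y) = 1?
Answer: -1628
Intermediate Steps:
H(u, G) = u + 4*G (H(u, G) = 1*u + 4*G = u + 4*G)
x(D) = -18 (x(D) = -8 + 2*(-5) = -8 - 10 = -18)
(x(3) - 130)*H(f(5, 2), 3) = (-18 - 130)*((1 - 1*2) + 4*3) = -148*((1 - 2) + 12) = -148*(-1 + 12) = -148*11 = -1628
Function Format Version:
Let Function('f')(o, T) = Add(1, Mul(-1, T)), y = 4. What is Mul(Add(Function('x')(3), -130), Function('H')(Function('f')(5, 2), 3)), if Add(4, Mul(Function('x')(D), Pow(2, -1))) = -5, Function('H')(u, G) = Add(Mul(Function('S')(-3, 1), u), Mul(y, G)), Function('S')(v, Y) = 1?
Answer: -1628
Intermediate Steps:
Function('H')(u, G) = Add(u, Mul(4, G)) (Function('H')(u, G) = Add(Mul(1, u), Mul(4, G)) = Add(u, Mul(4, G)))
Function('x')(D) = -18 (Function('x')(D) = Add(-8, Mul(2, -5)) = Add(-8, -10) = -18)
Mul(Add(Function('x')(3), -130), Function('H')(Function('f')(5, 2), 3)) = Mul(Add(-18, -130), Add(Add(1, Mul(-1, 2)), Mul(4, 3))) = Mul(-148, Add(Add(1, -2), 12)) = Mul(-148, Add(-1, 12)) = Mul(-148, 11) = -1628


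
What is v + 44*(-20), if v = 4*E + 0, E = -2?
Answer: -888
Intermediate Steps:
v = -8 (v = 4*(-2) + 0 = -8 + 0 = -8)
v + 44*(-20) = -8 + 44*(-20) = -8 - 880 = -888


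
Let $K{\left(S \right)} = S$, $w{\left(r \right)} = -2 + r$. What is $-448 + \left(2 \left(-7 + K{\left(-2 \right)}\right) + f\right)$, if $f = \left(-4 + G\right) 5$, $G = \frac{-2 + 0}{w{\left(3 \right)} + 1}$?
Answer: $-491$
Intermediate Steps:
$G = -1$ ($G = \frac{-2 + 0}{\left(-2 + 3\right) + 1} = - \frac{2}{1 + 1} = - \frac{2}{2} = \left(-2\right) \frac{1}{2} = -1$)
$f = -25$ ($f = \left(-4 - 1\right) 5 = \left(-5\right) 5 = -25$)
$-448 + \left(2 \left(-7 + K{\left(-2 \right)}\right) + f\right) = -448 - \left(25 - 2 \left(-7 - 2\right)\right) = -448 + \left(2 \left(-9\right) - 25\right) = -448 - 43 = -491$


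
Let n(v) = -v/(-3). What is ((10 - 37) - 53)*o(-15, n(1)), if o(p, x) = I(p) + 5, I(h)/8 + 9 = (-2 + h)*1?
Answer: 16240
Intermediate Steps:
I(h) = -88 + 8*h (I(h) = -72 + 8*((-2 + h)*1) = -72 + 8*(-2 + h) = -72 + (-16 + 8*h) = -88 + 8*h)
n(v) = v/3 (n(v) = -v*(-1)/3 = -(-1)*v/3 = v/3)
o(p, x) = -83 + 8*p (o(p, x) = (-88 + 8*p) + 5 = -83 + 8*p)
((10 - 37) - 53)*o(-15, n(1)) = ((10 - 37) - 53)*(-83 + 8*(-15)) = (-27 - 53)*(-83 - 120) = -80*(-203) = 16240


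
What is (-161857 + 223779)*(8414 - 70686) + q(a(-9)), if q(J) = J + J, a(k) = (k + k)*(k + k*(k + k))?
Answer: -3856012292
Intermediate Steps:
a(k) = 2*k*(k + 2*k²) (a(k) = (2*k)*(k + k*(2*k)) = (2*k)*(k + 2*k²) = 2*k*(k + 2*k²))
q(J) = 2*J
(-161857 + 223779)*(8414 - 70686) + q(a(-9)) = (-161857 + 223779)*(8414 - 70686) + 2*((-9)²*(2 + 4*(-9))) = 61922*(-62272) + 2*(81*(2 - 36)) = -3856006784 + 2*(81*(-34)) = -3856006784 + 2*(-2754) = -3856006784 - 5508 = -3856012292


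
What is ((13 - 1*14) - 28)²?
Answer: 841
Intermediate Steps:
((13 - 1*14) - 28)² = ((13 - 14) - 28)² = (-1 - 28)² = (-29)² = 841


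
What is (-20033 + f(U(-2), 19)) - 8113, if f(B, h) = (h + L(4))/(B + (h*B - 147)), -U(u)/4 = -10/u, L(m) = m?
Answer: -15395885/547 ≈ -28146.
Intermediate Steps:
U(u) = 40/u (U(u) = -(-40)/u = 40/u)
f(B, h) = (4 + h)/(-147 + B + B*h) (f(B, h) = (h + 4)/(B + (h*B - 147)) = (4 + h)/(B + (B*h - 147)) = (4 + h)/(B + (-147 + B*h)) = (4 + h)/(-147 + B + B*h))
(-20033 + f(U(-2), 19)) - 8113 = (-20033 + (4 + 19)/(-147 + 40/(-2) + (40/(-2))*19)) - 8113 = (-20033 + 23/(-147 + 40*(-½) + (40*(-½))*19)) - 8113 = (-20033 + 23/(-147 - 20 - 20*19)) - 8113 = (-20033 + 23/(-147 - 20 - 380)) - 8113 = (-20033 + 23/(-547)) - 8113 = (-20033 - 1/547*23) - 8113 = (-20033 - 23/547) - 8113 = -10958074/547 - 8113 = -15395885/547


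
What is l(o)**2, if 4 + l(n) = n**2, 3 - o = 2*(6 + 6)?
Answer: 190969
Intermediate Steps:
o = -21 (o = 3 - 2*(6 + 6) = 3 - 2*12 = 3 - 1*24 = 3 - 24 = -21)
l(n) = -4 + n**2
l(o)**2 = (-4 + (-21)**2)**2 = (-4 + 441)**2 = 437**2 = 190969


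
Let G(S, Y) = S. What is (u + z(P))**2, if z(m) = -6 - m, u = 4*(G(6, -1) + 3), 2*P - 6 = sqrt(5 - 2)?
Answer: (54 - sqrt(3))**2/4 ≈ 682.98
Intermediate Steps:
P = 3 + sqrt(3)/2 (P = 3 + sqrt(5 - 2)/2 = 3 + sqrt(3)/2 ≈ 3.8660)
u = 36 (u = 4*(6 + 3) = 4*9 = 36)
(u + z(P))**2 = (36 + (-6 - (3 + sqrt(3)/2)))**2 = (36 + (-6 + (-3 - sqrt(3)/2)))**2 = (36 + (-9 - sqrt(3)/2))**2 = (27 - sqrt(3)/2)**2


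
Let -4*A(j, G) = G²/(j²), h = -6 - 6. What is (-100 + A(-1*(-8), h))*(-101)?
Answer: 162509/16 ≈ 10157.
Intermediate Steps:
h = -12
A(j, G) = -G²/(4*j²) (A(j, G) = -G²/(4*(j²)) = -G²/(4*j²))
(-100 + A(-1*(-8), h))*(-101) = (-100 - ¼*(-12)²/(-1*(-8))²)*(-101) = (-100 - ¼*144/8²)*(-101) = (-100 - ¼*144*1/64)*(-101) = (-100 - 9/16)*(-101) = -1609/16*(-101) = 162509/16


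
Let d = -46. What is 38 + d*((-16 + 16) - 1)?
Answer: 84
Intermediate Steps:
38 + d*((-16 + 16) - 1) = 38 - 46*((-16 + 16) - 1) = 38 - 46*(0 - 1) = 38 - 46*(-1) = 38 + 46 = 84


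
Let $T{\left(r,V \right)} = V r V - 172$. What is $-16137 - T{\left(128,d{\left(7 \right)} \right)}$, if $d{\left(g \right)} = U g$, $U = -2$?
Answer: $-41053$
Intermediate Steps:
$d{\left(g \right)} = - 2 g$
$T{\left(r,V \right)} = -172 + r V^{2}$ ($T{\left(r,V \right)} = r V^{2} - 172 = -172 + r V^{2}$)
$-16137 - T{\left(128,d{\left(7 \right)} \right)} = -16137 - \left(-172 + 128 \left(\left(-2\right) 7\right)^{2}\right) = -16137 - \left(-172 + 128 \left(-14\right)^{2}\right) = -16137 - \left(-172 + 128 \cdot 196\right) = -16137 - \left(-172 + 25088\right) = -16137 - 24916 = -41053$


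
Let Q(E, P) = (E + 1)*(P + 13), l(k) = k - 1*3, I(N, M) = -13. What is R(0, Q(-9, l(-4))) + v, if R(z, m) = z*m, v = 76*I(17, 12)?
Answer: -988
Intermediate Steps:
l(k) = -3 + k (l(k) = k - 3 = -3 + k)
Q(E, P) = (1 + E)*(13 + P)
v = -988 (v = 76*(-13) = -988)
R(z, m) = m*z
R(0, Q(-9, l(-4))) + v = (13 + (-3 - 4) + 13*(-9) - 9*(-3 - 4))*0 - 988 = (13 - 7 - 117 - 9*(-7))*0 - 988 = (13 - 7 - 117 + 63)*0 - 988 = -48*0 - 988 = 0 - 988 = -988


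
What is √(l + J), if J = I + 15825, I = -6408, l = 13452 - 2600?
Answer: √20269 ≈ 142.37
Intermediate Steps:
l = 10852
J = 9417 (J = -6408 + 15825 = 9417)
√(l + J) = √(10852 + 9417) = √20269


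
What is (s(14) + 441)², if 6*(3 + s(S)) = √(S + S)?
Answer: (1314 + √7)²/9 ≈ 1.9262e+5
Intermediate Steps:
s(S) = -3 + √2*√S/6 (s(S) = -3 + √(S + S)/6 = -3 + √(2*S)/6 = -3 + (√2*√S)/6 = -3 + √2*√S/6)
(s(14) + 441)² = ((-3 + √2*√14/6) + 441)² = ((-3 + √7/3) + 441)² = (438 + √7/3)²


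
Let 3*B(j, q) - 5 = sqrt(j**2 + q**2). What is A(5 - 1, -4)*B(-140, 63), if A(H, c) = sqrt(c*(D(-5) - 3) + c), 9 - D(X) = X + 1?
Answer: 2*I*sqrt(11)*(5 + 7*sqrt(481))/3 ≈ 350.51*I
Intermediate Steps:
D(X) = 8 - X (D(X) = 9 - (X + 1) = 9 - (1 + X) = 9 + (-1 - X) = 8 - X)
B(j, q) = 5/3 + sqrt(j**2 + q**2)/3
A(H, c) = sqrt(11)*sqrt(c) (A(H, c) = sqrt(c*((8 - 1*(-5)) - 3) + c) = sqrt(c*((8 + 5) - 3) + c) = sqrt(c*(13 - 3) + c) = sqrt(c*10 + c) = sqrt(10*c + c) = sqrt(11*c) = sqrt(11)*sqrt(c))
A(5 - 1, -4)*B(-140, 63) = (sqrt(11)*sqrt(-4))*(5/3 + sqrt((-140)**2 + 63**2)/3) = (sqrt(11)*(2*I))*(5/3 + sqrt(19600 + 3969)/3) = (2*I*sqrt(11))*(5/3 + sqrt(23569)/3) = (2*I*sqrt(11))*(5/3 + (7*sqrt(481))/3) = (2*I*sqrt(11))*(5/3 + 7*sqrt(481)/3) = 2*I*sqrt(11)*(5/3 + 7*sqrt(481)/3)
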